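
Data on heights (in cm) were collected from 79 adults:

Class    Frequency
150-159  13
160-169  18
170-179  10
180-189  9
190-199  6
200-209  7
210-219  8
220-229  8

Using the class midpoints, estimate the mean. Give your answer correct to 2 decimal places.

Midpoints: 154.5, 164.5, 174.5, 184.5, 194.5, 204.5, 214.5, 224.5
Σfm = 13×154.5 + 18×164.5 + 10×174.5 + 9×184.5 + 6×194.5 + 7×204.5 + 8×214.5 + 8×224.5 = 14485.5
n = Σf = 79
Mean = 14485.5 / 79 = 183.3608

183.36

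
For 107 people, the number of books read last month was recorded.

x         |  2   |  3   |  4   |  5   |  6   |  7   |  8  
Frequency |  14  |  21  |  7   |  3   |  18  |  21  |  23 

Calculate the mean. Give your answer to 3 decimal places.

5.355

Values: 2, 3, 4, 5, 6, 7, 8
Σfx = 14×2 + 21×3 + 7×4 + 3×5 + 18×6 + 21×7 + 23×8 = 573
n = Σf = 107
Mean = 573 / 107 = 5.3551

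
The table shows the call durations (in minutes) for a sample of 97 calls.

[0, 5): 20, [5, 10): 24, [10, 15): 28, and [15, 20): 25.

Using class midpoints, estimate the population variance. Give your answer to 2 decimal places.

Midpoints: 2.5, 7.5, 12.5, 17.5
n = 97, Σfm = 1017.5, mean = 10.4897
Σfm² = 13506.25
Σf(m − x̄)² = Σfm² − (Σfm)²/n = 13506.25 − 1017.5²/97 = 2832.9897
Population variance = 2832.9897 / 97 = 29.2061

29.21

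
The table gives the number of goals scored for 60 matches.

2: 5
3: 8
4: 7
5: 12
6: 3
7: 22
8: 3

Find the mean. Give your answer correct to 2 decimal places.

5.30

Values: 2, 3, 4, 5, 6, 7, 8
Σfx = 5×2 + 8×3 + 7×4 + 12×5 + 3×6 + 22×7 + 3×8 = 318
n = Σf = 60
Mean = 318 / 60 = 5.3000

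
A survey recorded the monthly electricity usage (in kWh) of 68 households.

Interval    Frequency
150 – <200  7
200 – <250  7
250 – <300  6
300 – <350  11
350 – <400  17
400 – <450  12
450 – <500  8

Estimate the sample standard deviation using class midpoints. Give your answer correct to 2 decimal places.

Midpoints: 175, 225, 275, 325, 375, 425, 475
n = 68, Σfm = 23300, mean = 342.6471
Σfm² = 8547500
Σf(m − x̄)² = Σfm² − (Σfm)²/n = 8547500 − 23300²/68 = 563823.5294
Sample variance = 563823.5294 / 67 = 8415.2766
Standard deviation = √8415.2766 = 91.7348

91.73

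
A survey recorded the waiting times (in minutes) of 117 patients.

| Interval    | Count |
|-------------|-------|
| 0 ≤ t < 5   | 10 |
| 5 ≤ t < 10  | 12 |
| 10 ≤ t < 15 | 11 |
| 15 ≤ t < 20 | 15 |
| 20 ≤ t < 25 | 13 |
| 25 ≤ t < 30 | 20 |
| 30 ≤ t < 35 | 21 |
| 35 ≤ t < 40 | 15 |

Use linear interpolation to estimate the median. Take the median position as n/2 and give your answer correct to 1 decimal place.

Cumulative frequencies: 10, 22, 33, 48, 61, 81, 102, 117
n = 117; position = n/2 = 58.5.
This falls in the class 20 ≤ t < 25: L = 20, F = 48, f = 13, h = 5.
Median ≈ 20 + ((58.5 − 48) / 13) × 5 = 24.0385

24.0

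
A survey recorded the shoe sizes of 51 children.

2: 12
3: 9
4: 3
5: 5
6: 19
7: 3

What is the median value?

Cumulative frequencies: 12, 21, 24, 29, 48, 51
n = 51, so the median is the value in position (n+1)/2 = 26.
Position 26 falls at value 5.

5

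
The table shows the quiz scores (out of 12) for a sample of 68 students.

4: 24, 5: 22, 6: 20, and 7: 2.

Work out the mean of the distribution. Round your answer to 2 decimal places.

Values: 4, 5, 6, 7
Σfx = 24×4 + 22×5 + 20×6 + 2×7 = 340
n = Σf = 68
Mean = 340 / 68 = 5.0000

5.00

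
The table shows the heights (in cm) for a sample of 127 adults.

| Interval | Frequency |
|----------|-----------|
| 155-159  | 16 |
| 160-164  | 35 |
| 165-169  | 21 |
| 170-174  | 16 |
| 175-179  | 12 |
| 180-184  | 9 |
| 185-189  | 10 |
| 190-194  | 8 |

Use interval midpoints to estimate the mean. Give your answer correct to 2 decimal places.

Midpoints: 157, 162, 167, 172, 177, 182, 187, 192
Σfm = 16×157 + 35×162 + 21×167 + 16×172 + 12×177 + 9×182 + 10×187 + 8×192 = 21609
n = Σf = 127
Mean = 21609 / 127 = 170.1496

170.15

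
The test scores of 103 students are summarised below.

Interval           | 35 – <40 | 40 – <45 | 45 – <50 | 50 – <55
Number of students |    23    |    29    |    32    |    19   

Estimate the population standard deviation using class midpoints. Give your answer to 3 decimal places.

Midpoints: 37.5, 42.5, 47.5, 52.5
n = 103, Σfm = 4612.5, mean = 44.7816
Σfm² = 209293.75
Σf(m − x̄)² = Σfm² − (Σfm)²/n = 209293.75 − 4612.5²/103 = 2738.8350
Population variance = 2738.8350 / 103 = 26.5906
Standard deviation = √26.5906 = 5.1566

5.157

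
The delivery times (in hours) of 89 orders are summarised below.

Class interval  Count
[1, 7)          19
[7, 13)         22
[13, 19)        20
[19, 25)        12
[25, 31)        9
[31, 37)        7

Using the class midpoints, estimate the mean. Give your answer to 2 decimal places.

Midpoints: 4, 10, 16, 22, 28, 34
Σfm = 19×4 + 22×10 + 20×16 + 12×22 + 9×28 + 7×34 = 1370
n = Σf = 89
Mean = 1370 / 89 = 15.3933

15.39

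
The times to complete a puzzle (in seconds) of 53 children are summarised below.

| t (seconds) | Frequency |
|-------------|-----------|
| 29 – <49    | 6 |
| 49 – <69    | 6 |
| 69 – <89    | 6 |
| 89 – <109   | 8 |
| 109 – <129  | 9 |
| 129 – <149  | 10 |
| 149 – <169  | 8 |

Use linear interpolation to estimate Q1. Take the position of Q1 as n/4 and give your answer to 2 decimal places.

Cumulative frequencies: 6, 12, 18, 26, 35, 45, 53
n = 53; position = n/4 = 13.25.
This falls in the class 69 – <89: L = 69, F = 12, f = 6, h = 20.
Lower quartile ≈ 69 + ((13.25 − 12) / 6) × 20 = 73.1667

73.17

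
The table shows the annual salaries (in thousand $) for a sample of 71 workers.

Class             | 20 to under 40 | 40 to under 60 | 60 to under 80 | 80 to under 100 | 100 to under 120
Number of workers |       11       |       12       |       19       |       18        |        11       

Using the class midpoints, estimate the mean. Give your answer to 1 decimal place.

71.7

Midpoints: 30, 50, 70, 90, 110
Σfm = 11×30 + 12×50 + 19×70 + 18×90 + 11×110 = 5090
n = Σf = 71
Mean = 5090 / 71 = 71.6901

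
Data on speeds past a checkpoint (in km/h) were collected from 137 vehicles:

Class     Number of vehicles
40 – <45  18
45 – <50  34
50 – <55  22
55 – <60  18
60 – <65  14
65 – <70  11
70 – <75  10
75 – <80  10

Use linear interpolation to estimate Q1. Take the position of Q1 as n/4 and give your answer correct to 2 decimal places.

47.39

Cumulative frequencies: 18, 52, 74, 92, 106, 117, 127, 137
n = 137; position = n/4 = 34.25.
This falls in the class 45 – <50: L = 45, F = 18, f = 34, h = 5.
Lower quartile ≈ 45 + ((34.25 − 18) / 34) × 5 = 47.3897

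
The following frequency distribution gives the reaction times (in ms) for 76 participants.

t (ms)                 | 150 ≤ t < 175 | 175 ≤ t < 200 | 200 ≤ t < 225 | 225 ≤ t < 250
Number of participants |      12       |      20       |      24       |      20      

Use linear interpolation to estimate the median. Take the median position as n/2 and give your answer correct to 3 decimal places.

Cumulative frequencies: 12, 32, 56, 76
n = 76; position = n/2 = 38.
This falls in the class 200 ≤ t < 225: L = 200, F = 32, f = 24, h = 25.
Median ≈ 200 + ((38 − 32) / 24) × 25 = 206.2500

206.250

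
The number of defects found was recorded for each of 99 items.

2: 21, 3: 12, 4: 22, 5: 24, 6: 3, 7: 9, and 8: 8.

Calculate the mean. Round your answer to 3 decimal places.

Values: 2, 3, 4, 5, 6, 7, 8
Σfx = 21×2 + 12×3 + 22×4 + 24×5 + 3×6 + 9×7 + 8×8 = 431
n = Σf = 99
Mean = 431 / 99 = 4.3535

4.354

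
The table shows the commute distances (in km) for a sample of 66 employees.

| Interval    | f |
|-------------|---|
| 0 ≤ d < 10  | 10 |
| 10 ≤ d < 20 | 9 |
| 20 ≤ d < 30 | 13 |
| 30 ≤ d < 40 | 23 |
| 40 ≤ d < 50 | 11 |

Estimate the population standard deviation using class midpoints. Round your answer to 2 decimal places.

13.03

Midpoints: 5, 15, 25, 35, 45
n = 66, Σfm = 1810, mean = 27.4242
Σfm² = 60850
Σf(m − x̄)² = Σfm² − (Σfm)²/n = 60850 − 1810²/66 = 11212.1212
Population variance = 11212.1212 / 66 = 169.8806
Standard deviation = √169.8806 = 13.0338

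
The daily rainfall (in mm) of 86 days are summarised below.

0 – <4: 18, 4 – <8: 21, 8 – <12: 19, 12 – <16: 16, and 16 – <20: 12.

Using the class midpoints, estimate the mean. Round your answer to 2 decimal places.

9.21

Midpoints: 2, 6, 10, 14, 18
Σfm = 18×2 + 21×6 + 19×10 + 16×14 + 12×18 = 792
n = Σf = 86
Mean = 792 / 86 = 9.2093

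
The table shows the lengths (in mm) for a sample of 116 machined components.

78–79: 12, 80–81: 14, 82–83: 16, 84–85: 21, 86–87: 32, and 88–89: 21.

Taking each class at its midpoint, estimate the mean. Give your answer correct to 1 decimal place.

Midpoints: 78.5, 80.5, 82.5, 84.5, 86.5, 88.5
Σfm = 12×78.5 + 14×80.5 + 16×82.5 + 21×84.5 + 32×86.5 + 21×88.5 = 9790
n = Σf = 116
Mean = 9790 / 116 = 84.3966

84.4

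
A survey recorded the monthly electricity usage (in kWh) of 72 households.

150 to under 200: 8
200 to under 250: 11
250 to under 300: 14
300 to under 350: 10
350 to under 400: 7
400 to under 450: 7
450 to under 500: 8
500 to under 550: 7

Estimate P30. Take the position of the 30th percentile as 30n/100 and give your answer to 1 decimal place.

Cumulative frequencies: 8, 19, 33, 43, 50, 57, 65, 72
n = 72; position = 30n/100 = 21.6.
This falls in the class 250 to under 300: L = 250, F = 19, f = 14, h = 50.
30th percentile ≈ 250 + ((21.6 − 19) / 14) × 50 = 259.2857

259.3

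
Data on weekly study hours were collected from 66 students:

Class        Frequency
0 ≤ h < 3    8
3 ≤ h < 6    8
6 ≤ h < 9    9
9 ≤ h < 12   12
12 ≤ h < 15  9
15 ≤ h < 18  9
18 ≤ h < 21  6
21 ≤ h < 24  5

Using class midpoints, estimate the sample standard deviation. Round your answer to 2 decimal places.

Midpoints: 1.5, 4.5, 7.5, 10.5, 13.5, 16.5, 19.5, 22.5
n = 66, Σfm = 741, mean = 11.2273
Σfm² = 10912.5
Σf(m − x̄)² = Σfm² − (Σfm)²/n = 10912.5 − 741²/66 = 2593.0909
Sample variance = 2593.0909 / 65 = 39.8937
Standard deviation = √39.8937 = 6.3161

6.32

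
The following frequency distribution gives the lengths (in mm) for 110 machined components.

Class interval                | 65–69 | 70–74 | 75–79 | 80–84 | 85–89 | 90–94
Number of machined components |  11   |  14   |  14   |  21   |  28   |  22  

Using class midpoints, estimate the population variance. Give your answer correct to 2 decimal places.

Midpoints: 67, 72, 77, 82, 87, 92
n = 110, Σfm = 9005, mean = 81.8636
Σfm² = 744305
Σf(m − x̄)² = Σfm² − (Σfm)²/n = 744305 − 9005²/110 = 7122.9545
Population variance = 7122.9545 / 110 = 64.7541

64.75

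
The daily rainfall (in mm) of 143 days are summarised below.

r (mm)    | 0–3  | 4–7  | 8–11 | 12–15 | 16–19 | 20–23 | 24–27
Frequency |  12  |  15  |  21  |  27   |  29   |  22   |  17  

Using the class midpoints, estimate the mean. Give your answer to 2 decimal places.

Midpoints: 1.5, 5.5, 9.5, 13.5, 17.5, 21.5, 25.5
Σfm = 12×1.5 + 15×5.5 + 21×9.5 + 27×13.5 + 29×17.5 + 22×21.5 + 17×25.5 = 2078.5
n = Σf = 143
Mean = 2078.5 / 143 = 14.5350

14.53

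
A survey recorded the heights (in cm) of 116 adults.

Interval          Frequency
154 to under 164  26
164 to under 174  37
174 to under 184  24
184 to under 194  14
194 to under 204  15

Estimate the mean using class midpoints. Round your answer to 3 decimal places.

Midpoints: 159, 169, 179, 189, 199
Σfm = 26×159 + 37×169 + 24×179 + 14×189 + 15×199 = 20314
n = Σf = 116
Mean = 20314 / 116 = 175.1207

175.121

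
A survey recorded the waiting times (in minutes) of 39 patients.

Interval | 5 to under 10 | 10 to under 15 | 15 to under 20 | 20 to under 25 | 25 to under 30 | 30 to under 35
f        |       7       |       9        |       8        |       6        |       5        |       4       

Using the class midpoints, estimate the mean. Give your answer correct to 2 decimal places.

Midpoints: 7.5, 12.5, 17.5, 22.5, 27.5, 32.5
Σfm = 7×7.5 + 9×12.5 + 8×17.5 + 6×22.5 + 5×27.5 + 4×32.5 = 707.5
n = Σf = 39
Mean = 707.5 / 39 = 18.1410

18.14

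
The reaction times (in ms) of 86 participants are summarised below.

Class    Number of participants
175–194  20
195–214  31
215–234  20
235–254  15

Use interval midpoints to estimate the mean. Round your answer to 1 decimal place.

211.5

Midpoints: 184.5, 204.5, 224.5, 244.5
Σfm = 20×184.5 + 31×204.5 + 20×224.5 + 15×244.5 = 18187
n = Σf = 86
Mean = 18187 / 86 = 211.4767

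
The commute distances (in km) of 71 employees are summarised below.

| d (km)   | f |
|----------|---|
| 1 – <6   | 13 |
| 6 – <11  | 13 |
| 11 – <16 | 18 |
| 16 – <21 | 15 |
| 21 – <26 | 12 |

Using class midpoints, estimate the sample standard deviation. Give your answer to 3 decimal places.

6.761

Midpoints: 3.5, 8.5, 13.5, 18.5, 23.5
n = 71, Σfm = 958.5, mean = 13.5000
Σfm² = 16139.75
Σf(m − x̄)² = Σfm² − (Σfm)²/n = 16139.75 − 958.5²/71 = 3200.0000
Sample variance = 3200.0000 / 70 = 45.7143
Standard deviation = √45.7143 = 6.7612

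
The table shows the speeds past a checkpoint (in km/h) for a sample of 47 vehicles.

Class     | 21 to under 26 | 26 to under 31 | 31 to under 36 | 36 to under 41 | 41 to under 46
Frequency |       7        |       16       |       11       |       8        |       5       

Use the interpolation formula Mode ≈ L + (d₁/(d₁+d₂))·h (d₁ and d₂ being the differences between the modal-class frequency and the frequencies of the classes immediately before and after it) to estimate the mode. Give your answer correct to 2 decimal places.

29.21

Modal class: 26 to under 31 (highest frequency 16).
d₁ = 16 − 7 = 9, d₂ = 16 − 11 = 5
Mode ≈ 26 + (9/(9+5)) × 5 = 26 + 3.2143 = 29.2143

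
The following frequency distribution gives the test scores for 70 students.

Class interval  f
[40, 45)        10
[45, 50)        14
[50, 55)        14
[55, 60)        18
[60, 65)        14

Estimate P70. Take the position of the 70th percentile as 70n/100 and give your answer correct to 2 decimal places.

Cumulative frequencies: 10, 24, 38, 56, 70
n = 70; position = 70n/100 = 49.
This falls in the class [55, 60): L = 55, F = 38, f = 18, h = 5.
70th percentile ≈ 55 + ((49 − 38) / 18) × 5 = 58.0556

58.06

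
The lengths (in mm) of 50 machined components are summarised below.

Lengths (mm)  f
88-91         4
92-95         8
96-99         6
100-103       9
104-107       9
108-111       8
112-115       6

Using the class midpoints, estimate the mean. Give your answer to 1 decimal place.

Midpoints: 89.5, 93.5, 97.5, 101.5, 105.5, 109.5, 113.5
Σfm = 4×89.5 + 8×93.5 + 6×97.5 + 9×101.5 + 9×105.5 + 8×109.5 + 6×113.5 = 5111
n = Σf = 50
Mean = 5111 / 50 = 102.2200

102.2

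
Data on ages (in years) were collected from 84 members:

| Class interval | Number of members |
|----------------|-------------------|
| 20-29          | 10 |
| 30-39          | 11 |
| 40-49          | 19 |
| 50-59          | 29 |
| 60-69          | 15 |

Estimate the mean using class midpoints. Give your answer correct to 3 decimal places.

47.833

Midpoints: 24.5, 34.5, 44.5, 54.5, 64.5
Σfm = 10×24.5 + 11×34.5 + 19×44.5 + 29×54.5 + 15×64.5 = 4018
n = Σf = 84
Mean = 4018 / 84 = 47.8333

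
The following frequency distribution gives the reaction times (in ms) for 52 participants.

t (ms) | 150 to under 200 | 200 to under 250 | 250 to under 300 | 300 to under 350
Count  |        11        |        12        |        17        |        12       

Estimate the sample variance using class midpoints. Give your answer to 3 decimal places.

Midpoints: 175, 225, 275, 325
n = 52, Σfm = 13200, mean = 253.8462
Σfm² = 3497500
Σf(m − x̄)² = Σfm² − (Σfm)²/n = 3497500 − 13200²/52 = 146730.7692
Sample variance = 146730.7692 / 51 = 2877.0739

2877.074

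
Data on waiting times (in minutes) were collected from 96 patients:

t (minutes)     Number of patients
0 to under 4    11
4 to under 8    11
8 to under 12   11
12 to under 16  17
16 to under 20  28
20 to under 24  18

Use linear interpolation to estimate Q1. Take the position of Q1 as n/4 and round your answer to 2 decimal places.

Cumulative frequencies: 11, 22, 33, 50, 78, 96
n = 96; position = n/4 = 24.
This falls in the class 8 to under 12: L = 8, F = 22, f = 11, h = 4.
Lower quartile ≈ 8 + ((24 − 22) / 11) × 4 = 8.7273

8.73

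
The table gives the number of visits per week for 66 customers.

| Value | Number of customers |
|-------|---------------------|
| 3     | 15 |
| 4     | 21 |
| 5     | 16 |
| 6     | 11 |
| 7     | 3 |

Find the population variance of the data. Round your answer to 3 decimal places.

1.310

Values: 3, 4, 5, 6, 7
n = 66, Σfx = 296, mean = 4.4848
Σfx² = 1414
Σf(x − x̄)² = Σfx² − (Σfx)²/n = 1414 − 296²/66 = 86.4848
Population variance = 86.4848 / 66 = 1.3104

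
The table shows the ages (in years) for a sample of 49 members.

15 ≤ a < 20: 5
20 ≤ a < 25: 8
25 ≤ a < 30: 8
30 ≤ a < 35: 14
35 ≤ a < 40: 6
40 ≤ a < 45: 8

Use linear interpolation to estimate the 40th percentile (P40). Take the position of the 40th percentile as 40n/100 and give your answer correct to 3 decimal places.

Cumulative frequencies: 5, 13, 21, 35, 41, 49
n = 49; position = 40n/100 = 19.6.
This falls in the class 25 ≤ a < 30: L = 25, F = 13, f = 8, h = 5.
40th percentile ≈ 25 + ((19.6 − 13) / 8) × 5 = 29.1250

29.125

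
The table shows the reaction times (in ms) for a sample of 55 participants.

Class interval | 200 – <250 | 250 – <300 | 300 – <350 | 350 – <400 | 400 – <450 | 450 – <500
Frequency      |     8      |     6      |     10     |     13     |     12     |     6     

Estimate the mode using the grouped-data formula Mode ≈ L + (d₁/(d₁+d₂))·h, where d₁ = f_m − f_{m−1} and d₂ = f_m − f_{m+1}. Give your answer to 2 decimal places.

Modal class: 350 – <400 (highest frequency 13).
d₁ = 13 − 10 = 3, d₂ = 13 − 12 = 1
Mode ≈ 350 + (3/(3+1)) × 50 = 350 + 37.5000 = 387.5000

387.50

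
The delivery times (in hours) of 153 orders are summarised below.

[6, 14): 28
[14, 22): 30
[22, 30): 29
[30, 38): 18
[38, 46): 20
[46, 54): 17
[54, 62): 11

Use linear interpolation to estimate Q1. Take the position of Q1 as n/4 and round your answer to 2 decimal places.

16.73

Cumulative frequencies: 28, 58, 87, 105, 125, 142, 153
n = 153; position = n/4 = 38.25.
This falls in the class [14, 22): L = 14, F = 28, f = 30, h = 8.
Lower quartile ≈ 14 + ((38.25 − 28) / 30) × 8 = 16.7333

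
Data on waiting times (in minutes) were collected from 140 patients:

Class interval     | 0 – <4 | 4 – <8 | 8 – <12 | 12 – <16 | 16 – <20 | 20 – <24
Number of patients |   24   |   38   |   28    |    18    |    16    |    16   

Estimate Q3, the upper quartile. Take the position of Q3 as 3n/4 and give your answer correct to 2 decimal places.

15.33

Cumulative frequencies: 24, 62, 90, 108, 124, 140
n = 140; position = 3n/4 = 105.
This falls in the class 12 – <16: L = 12, F = 90, f = 18, h = 4.
Upper quartile ≈ 12 + ((105 − 90) / 18) × 4 = 15.3333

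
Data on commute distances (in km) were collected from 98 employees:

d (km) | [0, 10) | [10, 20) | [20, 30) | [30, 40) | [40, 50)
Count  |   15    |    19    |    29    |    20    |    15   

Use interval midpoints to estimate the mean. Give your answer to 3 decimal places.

Midpoints: 5, 15, 25, 35, 45
Σfm = 15×5 + 19×15 + 29×25 + 20×35 + 15×45 = 2460
n = Σf = 98
Mean = 2460 / 98 = 25.1020

25.102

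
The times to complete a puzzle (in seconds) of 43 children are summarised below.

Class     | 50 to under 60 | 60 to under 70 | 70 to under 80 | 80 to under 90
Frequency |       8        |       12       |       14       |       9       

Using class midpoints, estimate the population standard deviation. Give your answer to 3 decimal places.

10.185

Midpoints: 55, 65, 75, 85
n = 43, Σfm = 3035, mean = 70.5814
Σfm² = 218675
Σf(m − x̄)² = Σfm² − (Σfm)²/n = 218675 − 3035²/43 = 4460.4651
Population variance = 4460.4651 / 43 = 103.7317
Standard deviation = √103.7317 = 10.1849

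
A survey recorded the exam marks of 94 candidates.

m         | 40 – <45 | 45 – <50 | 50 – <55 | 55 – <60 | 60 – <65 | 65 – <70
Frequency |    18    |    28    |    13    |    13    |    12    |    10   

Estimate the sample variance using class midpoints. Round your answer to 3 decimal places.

67.447

Midpoints: 42.5, 47.5, 52.5, 57.5, 62.5, 67.5
n = 94, Σfm = 4950, mean = 52.6596
Σfm² = 266937.5
Σf(m − x̄)² = Σfm² − (Σfm)²/n = 266937.5 − 4950²/94 = 6272.6064
Sample variance = 6272.6064 / 93 = 67.4474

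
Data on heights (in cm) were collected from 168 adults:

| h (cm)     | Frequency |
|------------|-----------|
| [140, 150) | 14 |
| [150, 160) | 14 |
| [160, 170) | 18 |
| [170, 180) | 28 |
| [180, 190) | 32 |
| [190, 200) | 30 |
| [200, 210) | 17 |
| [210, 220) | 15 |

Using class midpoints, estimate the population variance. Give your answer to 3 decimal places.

Midpoints: 145, 155, 165, 175, 185, 195, 205, 215
n = 168, Σfm = 30550, mean = 181.8452
Σfm² = 5622000
Σf(m − x̄)² = Σfm² − (Σfm)²/n = 5622000 − 30550²/168 = 66627.9762
Population variance = 66627.9762 / 168 = 396.5951

396.595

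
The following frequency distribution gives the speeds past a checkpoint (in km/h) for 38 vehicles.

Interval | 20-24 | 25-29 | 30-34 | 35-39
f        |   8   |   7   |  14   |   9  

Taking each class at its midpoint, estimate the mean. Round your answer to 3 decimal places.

Midpoints: 22, 27, 32, 37
Σfm = 8×22 + 7×27 + 14×32 + 9×37 = 1146
n = Σf = 38
Mean = 1146 / 38 = 30.1579

30.158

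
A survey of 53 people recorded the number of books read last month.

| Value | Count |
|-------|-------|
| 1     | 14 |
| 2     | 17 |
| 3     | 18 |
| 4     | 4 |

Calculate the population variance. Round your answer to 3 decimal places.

0.854

Values: 1, 2, 3, 4
n = 53, Σfx = 118, mean = 2.2264
Σfx² = 308
Σf(x − x̄)² = Σfx² − (Σfx)²/n = 308 − 118²/53 = 45.2830
Population variance = 45.2830 / 53 = 0.8544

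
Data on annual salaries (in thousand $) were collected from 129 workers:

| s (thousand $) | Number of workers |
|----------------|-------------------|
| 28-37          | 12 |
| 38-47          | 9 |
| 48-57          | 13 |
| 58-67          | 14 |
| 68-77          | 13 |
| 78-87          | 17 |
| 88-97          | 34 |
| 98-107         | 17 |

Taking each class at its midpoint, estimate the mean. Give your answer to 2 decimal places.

Midpoints: 32.5, 42.5, 52.5, 62.5, 72.5, 82.5, 92.5, 102.5
Σfm = 12×32.5 + 9×42.5 + 13×52.5 + 14×62.5 + 13×72.5 + 17×82.5 + 34×92.5 + 17×102.5 = 9562.5
n = Σf = 129
Mean = 9562.5 / 129 = 74.1279

74.13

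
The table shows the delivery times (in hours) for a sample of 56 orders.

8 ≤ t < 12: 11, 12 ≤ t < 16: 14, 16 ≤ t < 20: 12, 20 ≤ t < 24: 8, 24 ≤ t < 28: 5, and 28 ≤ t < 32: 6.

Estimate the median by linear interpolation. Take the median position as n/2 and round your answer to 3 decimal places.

17.000

Cumulative frequencies: 11, 25, 37, 45, 50, 56
n = 56; position = n/2 = 28.
This falls in the class 16 ≤ t < 20: L = 16, F = 25, f = 12, h = 4.
Median ≈ 16 + ((28 − 25) / 12) × 4 = 17.0000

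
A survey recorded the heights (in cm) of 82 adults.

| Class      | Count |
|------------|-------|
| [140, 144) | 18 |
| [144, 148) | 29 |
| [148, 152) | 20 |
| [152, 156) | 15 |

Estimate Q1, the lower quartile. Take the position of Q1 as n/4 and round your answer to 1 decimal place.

144.3

Cumulative frequencies: 18, 47, 67, 82
n = 82; position = n/4 = 20.5.
This falls in the class [144, 148): L = 144, F = 18, f = 29, h = 4.
Lower quartile ≈ 144 + ((20.5 − 18) / 29) × 4 = 144.3448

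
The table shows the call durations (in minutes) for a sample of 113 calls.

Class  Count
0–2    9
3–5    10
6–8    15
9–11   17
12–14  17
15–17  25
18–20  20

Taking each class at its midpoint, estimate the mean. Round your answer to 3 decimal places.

11.726

Midpoints: 1, 4, 7, 10, 13, 16, 19
Σfm = 9×1 + 10×4 + 15×7 + 17×10 + 17×13 + 25×16 + 20×19 = 1325
n = Σf = 113
Mean = 1325 / 113 = 11.7257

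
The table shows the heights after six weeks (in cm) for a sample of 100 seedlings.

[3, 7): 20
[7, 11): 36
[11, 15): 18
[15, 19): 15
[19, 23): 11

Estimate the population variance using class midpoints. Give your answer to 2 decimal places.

Midpoints: 5, 9, 13, 17, 21
n = 100, Σfm = 1144, mean = 11.4400
Σfm² = 15644
Σf(m − x̄)² = Σfm² − (Σfm)²/n = 15644 − 1144²/100 = 2556.6400
Population variance = 2556.6400 / 100 = 25.5664

25.57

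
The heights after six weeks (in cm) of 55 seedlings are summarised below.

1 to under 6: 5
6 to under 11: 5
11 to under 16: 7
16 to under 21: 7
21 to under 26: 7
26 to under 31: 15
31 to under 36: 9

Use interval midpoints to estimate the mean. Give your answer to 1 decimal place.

Midpoints: 3.5, 8.5, 13.5, 18.5, 23.5, 28.5, 33.5
Σfm = 5×3.5 + 5×8.5 + 7×13.5 + 7×18.5 + 7×23.5 + 15×28.5 + 9×33.5 = 1177.5
n = Σf = 55
Mean = 1177.5 / 55 = 21.4091

21.4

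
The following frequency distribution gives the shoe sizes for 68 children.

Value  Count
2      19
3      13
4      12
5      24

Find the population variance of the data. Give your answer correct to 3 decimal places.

Values: 2, 3, 4, 5
n = 68, Σfx = 245, mean = 3.6029
Σfx² = 985
Σf(x − x̄)² = Σfx² − (Σfx)²/n = 985 − 245²/68 = 102.2794
Population variance = 102.2794 / 68 = 1.5041

1.504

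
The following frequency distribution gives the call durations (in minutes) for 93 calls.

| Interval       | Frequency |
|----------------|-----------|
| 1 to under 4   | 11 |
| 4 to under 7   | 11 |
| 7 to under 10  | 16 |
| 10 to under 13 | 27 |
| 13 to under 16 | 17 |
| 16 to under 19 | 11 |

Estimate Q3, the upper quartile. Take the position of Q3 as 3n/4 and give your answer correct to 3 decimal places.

13.838

Cumulative frequencies: 11, 22, 38, 65, 82, 93
n = 93; position = 3n/4 = 69.75.
This falls in the class 13 to under 16: L = 13, F = 65, f = 17, h = 3.
Upper quartile ≈ 13 + ((69.75 − 65) / 17) × 3 = 13.8382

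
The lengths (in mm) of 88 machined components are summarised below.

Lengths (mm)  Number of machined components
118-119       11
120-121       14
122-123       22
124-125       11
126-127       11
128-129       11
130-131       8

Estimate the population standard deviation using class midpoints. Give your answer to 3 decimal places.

Midpoints: 118.5, 120.5, 122.5, 124.5, 126.5, 128.5, 130.5
n = 88, Σfm = 10904, mean = 123.9091
Σfm² = 1352290
Σf(m − x̄)² = Σfm² − (Σfm)²/n = 1352290 − 10904²/88 = 1185.2727
Population variance = 1185.2727 / 88 = 13.4690
Standard deviation = √13.4690 = 3.6700

3.670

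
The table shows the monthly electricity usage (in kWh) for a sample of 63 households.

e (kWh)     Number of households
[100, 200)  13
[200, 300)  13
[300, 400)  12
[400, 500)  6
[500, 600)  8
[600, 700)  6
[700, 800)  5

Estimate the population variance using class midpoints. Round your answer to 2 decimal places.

36507.94

Midpoints: 150, 250, 350, 450, 550, 650, 750
n = 63, Σfm = 24150, mean = 383.3333
Σfm² = 11557500
Σf(m − x̄)² = Σfm² − (Σfm)²/n = 11557500 − 24150²/63 = 2300000.0000
Population variance = 2300000.0000 / 63 = 36507.9365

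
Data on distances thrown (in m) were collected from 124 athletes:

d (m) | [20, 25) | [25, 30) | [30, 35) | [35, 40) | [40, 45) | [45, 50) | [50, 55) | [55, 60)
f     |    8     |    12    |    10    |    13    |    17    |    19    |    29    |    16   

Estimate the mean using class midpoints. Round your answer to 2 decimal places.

43.47

Midpoints: 22.5, 27.5, 32.5, 37.5, 42.5, 47.5, 52.5, 57.5
Σfm = 8×22.5 + 12×27.5 + 10×32.5 + 13×37.5 + 17×42.5 + 19×47.5 + 29×52.5 + 16×57.5 = 5390
n = Σf = 124
Mean = 5390 / 124 = 43.4677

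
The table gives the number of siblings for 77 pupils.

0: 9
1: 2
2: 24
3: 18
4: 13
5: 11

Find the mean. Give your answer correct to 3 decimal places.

2.740

Values: 0, 1, 2, 3, 4, 5
Σfx = 9×0 + 2×1 + 24×2 + 18×3 + 13×4 + 11×5 = 211
n = Σf = 77
Mean = 211 / 77 = 2.7403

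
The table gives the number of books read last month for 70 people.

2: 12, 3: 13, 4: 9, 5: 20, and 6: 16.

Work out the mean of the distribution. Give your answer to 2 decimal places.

4.21

Values: 2, 3, 4, 5, 6
Σfx = 12×2 + 13×3 + 9×4 + 20×5 + 16×6 = 295
n = Σf = 70
Mean = 295 / 70 = 4.2143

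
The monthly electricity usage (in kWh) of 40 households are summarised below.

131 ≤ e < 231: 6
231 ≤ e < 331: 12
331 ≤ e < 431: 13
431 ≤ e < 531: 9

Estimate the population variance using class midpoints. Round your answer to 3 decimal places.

9843.750

Midpoints: 181, 281, 381, 481
n = 40, Σfm = 13740, mean = 343.5000
Σfm² = 5113440
Σf(m − x̄)² = Σfm² − (Σfm)²/n = 5113440 − 13740²/40 = 393750.0000
Population variance = 393750.0000 / 40 = 9843.7500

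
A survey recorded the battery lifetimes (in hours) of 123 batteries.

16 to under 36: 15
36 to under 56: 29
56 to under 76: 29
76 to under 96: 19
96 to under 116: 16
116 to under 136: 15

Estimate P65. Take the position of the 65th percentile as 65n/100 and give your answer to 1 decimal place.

83.3

Cumulative frequencies: 15, 44, 73, 92, 108, 123
n = 123; position = 65n/100 = 79.95.
This falls in the class 76 to under 96: L = 76, F = 73, f = 19, h = 20.
65th percentile ≈ 76 + ((79.95 − 73) / 19) × 20 = 83.3158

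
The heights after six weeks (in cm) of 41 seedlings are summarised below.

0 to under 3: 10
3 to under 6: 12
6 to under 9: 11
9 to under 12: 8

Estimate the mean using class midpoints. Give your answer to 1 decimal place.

Midpoints: 1.5, 4.5, 7.5, 10.5
Σfm = 10×1.5 + 12×4.5 + 11×7.5 + 8×10.5 = 235.5
n = Σf = 41
Mean = 235.5 / 41 = 5.7439

5.7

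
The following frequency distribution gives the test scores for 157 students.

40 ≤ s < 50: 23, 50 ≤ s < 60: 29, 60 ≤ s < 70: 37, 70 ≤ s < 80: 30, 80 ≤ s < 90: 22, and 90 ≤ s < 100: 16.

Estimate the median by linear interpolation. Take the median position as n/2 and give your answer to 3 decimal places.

Cumulative frequencies: 23, 52, 89, 119, 141, 157
n = 157; position = n/2 = 78.5.
This falls in the class 60 ≤ s < 70: L = 60, F = 52, f = 37, h = 10.
Median ≈ 60 + ((78.5 − 52) / 37) × 10 = 67.1622

67.162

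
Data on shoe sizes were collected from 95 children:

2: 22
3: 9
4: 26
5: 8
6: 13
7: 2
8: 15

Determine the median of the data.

4

Cumulative frequencies: 22, 31, 57, 65, 78, 80, 95
n = 95, so the median is the value in position (n+1)/2 = 48.
Position 48 falls at value 4.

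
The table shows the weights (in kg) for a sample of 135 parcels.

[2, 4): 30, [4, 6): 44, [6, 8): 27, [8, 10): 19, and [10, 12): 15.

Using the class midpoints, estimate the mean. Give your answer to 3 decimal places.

6.185

Midpoints: 3, 5, 7, 9, 11
Σfm = 30×3 + 44×5 + 27×7 + 19×9 + 15×11 = 835
n = Σf = 135
Mean = 835 / 135 = 6.1852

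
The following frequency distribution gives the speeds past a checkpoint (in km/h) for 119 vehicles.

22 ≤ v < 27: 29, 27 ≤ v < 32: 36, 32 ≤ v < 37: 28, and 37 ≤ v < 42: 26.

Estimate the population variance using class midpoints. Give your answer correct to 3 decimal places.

29.232

Midpoints: 24.5, 29.5, 34.5, 39.5
n = 119, Σfm = 3765.5, mean = 31.6429
Σfm² = 122629.75
Σf(m − x̄)² = Σfm² − (Σfm)²/n = 122629.75 − 3765.5²/119 = 3478.5714
Population variance = 3478.5714 / 119 = 29.2317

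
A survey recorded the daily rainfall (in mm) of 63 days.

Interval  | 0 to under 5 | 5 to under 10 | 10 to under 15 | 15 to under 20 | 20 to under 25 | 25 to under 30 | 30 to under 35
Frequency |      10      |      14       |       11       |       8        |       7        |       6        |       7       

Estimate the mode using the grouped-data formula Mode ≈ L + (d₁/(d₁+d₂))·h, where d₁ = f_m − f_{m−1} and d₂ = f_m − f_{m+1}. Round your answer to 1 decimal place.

7.9

Modal class: 5 to under 10 (highest frequency 14).
d₁ = 14 − 10 = 4, d₂ = 14 − 11 = 3
Mode ≈ 5 + (4/(4+3)) × 5 = 5 + 2.8571 = 7.8571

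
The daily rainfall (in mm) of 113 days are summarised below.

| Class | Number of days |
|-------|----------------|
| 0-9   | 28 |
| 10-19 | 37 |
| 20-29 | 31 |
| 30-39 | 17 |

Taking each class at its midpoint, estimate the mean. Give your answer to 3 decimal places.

Midpoints: 4.5, 14.5, 24.5, 34.5
Σfm = 28×4.5 + 37×14.5 + 31×24.5 + 17×34.5 = 2008.5
n = Σf = 113
Mean = 2008.5 / 113 = 17.7743

17.774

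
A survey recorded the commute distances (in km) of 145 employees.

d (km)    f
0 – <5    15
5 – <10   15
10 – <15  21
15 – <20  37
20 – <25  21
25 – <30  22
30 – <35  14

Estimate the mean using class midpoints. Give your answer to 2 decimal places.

17.88

Midpoints: 2.5, 7.5, 12.5, 17.5, 22.5, 27.5, 32.5
Σfm = 15×2.5 + 15×7.5 + 21×12.5 + 37×17.5 + 21×22.5 + 22×27.5 + 14×32.5 = 2592.5
n = Σf = 145
Mean = 2592.5 / 145 = 17.8793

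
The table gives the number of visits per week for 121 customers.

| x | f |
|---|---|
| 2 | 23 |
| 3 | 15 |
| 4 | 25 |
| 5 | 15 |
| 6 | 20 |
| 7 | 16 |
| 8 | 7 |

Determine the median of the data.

Cumulative frequencies: 23, 38, 63, 78, 98, 114, 121
n = 121, so the median is the value in position (n+1)/2 = 61.
Position 61 falls at value 4.

4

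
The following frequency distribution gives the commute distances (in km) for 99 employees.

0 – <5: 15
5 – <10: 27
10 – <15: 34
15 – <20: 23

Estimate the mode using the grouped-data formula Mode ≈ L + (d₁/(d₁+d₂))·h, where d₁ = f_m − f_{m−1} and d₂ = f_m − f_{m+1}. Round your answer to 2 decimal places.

11.94

Modal class: 10 – <15 (highest frequency 34).
d₁ = 34 − 27 = 7, d₂ = 34 − 23 = 11
Mode ≈ 10 + (7/(7+11)) × 5 = 10 + 1.9444 = 11.9444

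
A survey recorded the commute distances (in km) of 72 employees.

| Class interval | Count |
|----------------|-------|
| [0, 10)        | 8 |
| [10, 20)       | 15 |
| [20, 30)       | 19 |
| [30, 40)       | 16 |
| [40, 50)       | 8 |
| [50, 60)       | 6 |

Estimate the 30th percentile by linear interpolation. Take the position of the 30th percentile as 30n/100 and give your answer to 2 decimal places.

Cumulative frequencies: 8, 23, 42, 58, 66, 72
n = 72; position = 30n/100 = 21.6.
This falls in the class [10, 20): L = 10, F = 8, f = 15, h = 10.
30th percentile ≈ 10 + ((21.6 − 8) / 15) × 10 = 19.0667

19.07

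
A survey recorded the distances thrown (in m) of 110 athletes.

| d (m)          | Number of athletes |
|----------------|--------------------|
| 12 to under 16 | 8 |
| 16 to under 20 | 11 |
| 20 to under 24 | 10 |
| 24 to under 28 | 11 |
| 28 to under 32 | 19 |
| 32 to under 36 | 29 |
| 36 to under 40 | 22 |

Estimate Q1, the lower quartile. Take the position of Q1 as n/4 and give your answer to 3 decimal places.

Cumulative frequencies: 8, 19, 29, 40, 59, 88, 110
n = 110; position = n/4 = 27.5.
This falls in the class 20 to under 24: L = 20, F = 19, f = 10, h = 4.
Lower quartile ≈ 20 + ((27.5 − 19) / 10) × 4 = 23.4000

23.400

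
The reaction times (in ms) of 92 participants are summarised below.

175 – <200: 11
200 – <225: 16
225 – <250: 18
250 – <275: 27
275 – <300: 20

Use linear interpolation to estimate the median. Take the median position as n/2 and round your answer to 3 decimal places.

250.926

Cumulative frequencies: 11, 27, 45, 72, 92
n = 92; position = n/2 = 46.
This falls in the class 250 – <275: L = 250, F = 45, f = 27, h = 25.
Median ≈ 250 + ((46 − 45) / 27) × 25 = 250.9259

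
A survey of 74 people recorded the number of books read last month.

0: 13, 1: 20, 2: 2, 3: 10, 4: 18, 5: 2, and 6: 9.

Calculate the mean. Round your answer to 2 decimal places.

Values: 0, 1, 2, 3, 4, 5, 6
Σfx = 13×0 + 20×1 + 2×2 + 10×3 + 18×4 + 2×5 + 9×6 = 190
n = Σf = 74
Mean = 190 / 74 = 2.5676

2.57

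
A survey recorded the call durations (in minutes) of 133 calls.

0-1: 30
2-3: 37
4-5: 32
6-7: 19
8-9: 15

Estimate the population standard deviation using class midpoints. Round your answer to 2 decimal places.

2.56

Midpoints: 0.5, 2.5, 4.5, 6.5, 8.5
n = 133, Σfm = 502.5, mean = 3.7782
Σfm² = 2773.25
Σf(m − x̄)² = Σfm² − (Σfm)²/n = 2773.25 − 502.5²/133 = 874.7068
Population variance = 874.7068 / 133 = 6.5767
Standard deviation = √6.5767 = 2.5645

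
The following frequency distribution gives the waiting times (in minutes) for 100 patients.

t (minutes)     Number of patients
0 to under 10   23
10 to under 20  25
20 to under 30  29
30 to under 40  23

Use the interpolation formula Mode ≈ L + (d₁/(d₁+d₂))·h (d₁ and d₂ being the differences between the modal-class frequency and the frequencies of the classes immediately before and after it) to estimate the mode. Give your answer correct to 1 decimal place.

24.0

Modal class: 20 to under 30 (highest frequency 29).
d₁ = 29 − 25 = 4, d₂ = 29 − 23 = 6
Mode ≈ 20 + (4/(4+6)) × 10 = 20 + 4.0000 = 24.0000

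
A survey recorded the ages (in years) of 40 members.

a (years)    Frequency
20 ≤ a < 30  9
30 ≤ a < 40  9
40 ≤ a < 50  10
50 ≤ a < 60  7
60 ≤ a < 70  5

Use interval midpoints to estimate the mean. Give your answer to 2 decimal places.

Midpoints: 25, 35, 45, 55, 65
Σfm = 9×25 + 9×35 + 10×45 + 7×55 + 5×65 = 1700
n = Σf = 40
Mean = 1700 / 40 = 42.5000

42.50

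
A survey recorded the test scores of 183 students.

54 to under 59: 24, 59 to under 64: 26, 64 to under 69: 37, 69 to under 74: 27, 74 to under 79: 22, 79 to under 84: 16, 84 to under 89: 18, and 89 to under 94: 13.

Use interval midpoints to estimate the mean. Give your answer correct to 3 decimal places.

Midpoints: 56.5, 61.5, 66.5, 71.5, 76.5, 81.5, 86.5, 91.5
Σfm = 24×56.5 + 26×61.5 + 37×66.5 + 27×71.5 + 22×76.5 + 16×81.5 + 18×86.5 + 13×91.5 = 13079.5
n = Σf = 183
Mean = 13079.5 / 183 = 71.4727

71.473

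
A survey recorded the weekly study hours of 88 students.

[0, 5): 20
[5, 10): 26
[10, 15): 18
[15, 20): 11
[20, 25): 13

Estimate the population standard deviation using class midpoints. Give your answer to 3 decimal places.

6.730

Midpoints: 2.5, 7.5, 12.5, 17.5, 22.5
n = 88, Σfm = 955, mean = 10.8523
Σfm² = 14350
Σf(m − x̄)² = Σfm² − (Σfm)²/n = 14350 − 955²/88 = 3986.0795
Population variance = 3986.0795 / 88 = 45.2964
Standard deviation = √45.2964 = 6.7303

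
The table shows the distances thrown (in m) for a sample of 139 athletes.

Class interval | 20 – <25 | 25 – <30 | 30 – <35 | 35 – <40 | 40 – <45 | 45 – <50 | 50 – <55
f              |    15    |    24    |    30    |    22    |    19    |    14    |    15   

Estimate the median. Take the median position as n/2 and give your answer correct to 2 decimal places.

35.11

Cumulative frequencies: 15, 39, 69, 91, 110, 124, 139
n = 139; position = n/2 = 69.5.
This falls in the class 35 – <40: L = 35, F = 69, f = 22, h = 5.
Median ≈ 35 + ((69.5 − 69) / 22) × 5 = 35.1136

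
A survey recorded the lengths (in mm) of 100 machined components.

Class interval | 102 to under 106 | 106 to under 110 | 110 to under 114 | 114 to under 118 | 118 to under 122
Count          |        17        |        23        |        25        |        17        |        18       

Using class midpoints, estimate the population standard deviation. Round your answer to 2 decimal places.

5.36

Midpoints: 104, 108, 112, 116, 120
n = 100, Σfm = 11184, mean = 111.8400
Σfm² = 1253696
Σf(m − x̄)² = Σfm² − (Σfm)²/n = 1253696 − 11184²/100 = 2877.4400
Population variance = 2877.4400 / 100 = 28.7744
Standard deviation = √28.7744 = 5.3642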